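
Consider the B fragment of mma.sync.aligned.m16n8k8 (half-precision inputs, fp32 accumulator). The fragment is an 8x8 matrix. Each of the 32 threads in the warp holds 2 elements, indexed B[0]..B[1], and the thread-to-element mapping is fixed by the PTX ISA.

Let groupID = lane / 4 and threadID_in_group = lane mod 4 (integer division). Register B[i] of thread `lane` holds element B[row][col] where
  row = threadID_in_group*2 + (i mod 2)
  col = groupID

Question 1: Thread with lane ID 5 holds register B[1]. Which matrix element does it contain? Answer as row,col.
lane 5: gid=1 (5/4), tid=1 (5%4)
i=1: r=1*2+1=3, c=gid=1

3,1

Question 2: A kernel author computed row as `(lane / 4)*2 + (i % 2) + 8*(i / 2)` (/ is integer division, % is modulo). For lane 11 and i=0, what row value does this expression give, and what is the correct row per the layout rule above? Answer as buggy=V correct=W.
buggy=4 correct=6

`(lane / 4)*2 + (i % 2) + 8*(i / 2)`[11,0]->4
lane 11: g=2 (11/4), t=3 (11%4)
i=0: r=3*2+0=6, c=g=2
row: 4 vs 6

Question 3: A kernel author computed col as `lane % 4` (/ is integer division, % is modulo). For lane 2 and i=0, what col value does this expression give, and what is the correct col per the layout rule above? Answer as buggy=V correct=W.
buggy=2 correct=0

`lane % 4`[2,0]→2
L=2→G=2>>2=0, T=2&3=2
[0]→row 2·2+0=4  col G=0
col: 2 vs 0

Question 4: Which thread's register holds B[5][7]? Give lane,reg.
c=7→G=7  r=5→T=2,p=1
L=7*4+2=30  i=1=1

30,1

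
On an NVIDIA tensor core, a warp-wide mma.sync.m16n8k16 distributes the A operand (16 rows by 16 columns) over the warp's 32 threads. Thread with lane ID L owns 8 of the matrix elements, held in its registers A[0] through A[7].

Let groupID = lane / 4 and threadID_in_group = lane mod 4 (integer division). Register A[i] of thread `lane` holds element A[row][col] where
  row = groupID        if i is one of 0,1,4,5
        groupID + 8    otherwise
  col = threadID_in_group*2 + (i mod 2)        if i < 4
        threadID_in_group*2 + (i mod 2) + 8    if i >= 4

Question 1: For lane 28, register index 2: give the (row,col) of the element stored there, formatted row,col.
15,0

L=28⇒gr=28>>2=7, th=28&3=0
[2]⇒row 7+8=15  col 0·2+0+0=0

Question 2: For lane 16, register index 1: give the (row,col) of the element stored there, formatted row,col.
4,1

lane 16->16/4=4, 16 mod 4=0
i=1  r:4+0->4  c:2·0+1+0->1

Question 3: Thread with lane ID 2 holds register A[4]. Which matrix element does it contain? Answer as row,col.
0,12

2: gid=0,tid=2
[4] (0+0,2*2+0+8) = (0,12)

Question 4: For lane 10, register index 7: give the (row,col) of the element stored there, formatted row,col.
10,13

lane 10: g=2 (10/4), t=2 (10%4)
i=7: r=2+8=10, c=2*2+1+8=13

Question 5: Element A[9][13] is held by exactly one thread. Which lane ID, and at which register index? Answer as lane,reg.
6,7

r=9⇒gr=1,Rb=1  c=13⇒Cb=1,th=2,odd=1
L=1*4+2=6  i=1*4+1*2+1=7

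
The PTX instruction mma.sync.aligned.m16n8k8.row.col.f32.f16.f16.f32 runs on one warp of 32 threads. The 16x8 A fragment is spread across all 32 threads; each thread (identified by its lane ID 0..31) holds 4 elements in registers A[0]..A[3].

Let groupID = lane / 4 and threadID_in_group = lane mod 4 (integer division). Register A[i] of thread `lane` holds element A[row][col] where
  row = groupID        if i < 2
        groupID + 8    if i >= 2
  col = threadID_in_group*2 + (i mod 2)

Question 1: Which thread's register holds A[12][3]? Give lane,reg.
17,3

r=12->g=4,rb=1  c=3->t=1,b0=1
L=4*4+1=17  i=1*2+1=3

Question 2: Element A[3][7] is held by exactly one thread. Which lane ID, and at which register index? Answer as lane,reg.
r=3->g=3,rb=0  c=7->t=3,b0=1
L=3*4+3=15  i=0*2+1=1

15,1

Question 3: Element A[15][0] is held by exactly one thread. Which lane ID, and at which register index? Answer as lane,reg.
r=15→G=7,rhi=1  c=0→T=0,p=0
L=7*4+0=28  i=1*2+0=2

28,2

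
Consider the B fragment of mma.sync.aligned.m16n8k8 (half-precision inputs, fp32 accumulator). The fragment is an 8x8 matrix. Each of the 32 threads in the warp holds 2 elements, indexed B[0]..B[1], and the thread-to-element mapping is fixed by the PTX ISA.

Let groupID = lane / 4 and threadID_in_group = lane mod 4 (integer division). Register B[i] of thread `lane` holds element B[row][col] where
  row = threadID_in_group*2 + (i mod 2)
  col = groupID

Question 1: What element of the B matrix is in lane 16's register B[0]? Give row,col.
0,4

lane 16->16/4=4, 16 mod 4=0
i=0  r:2·0+0->0  c:4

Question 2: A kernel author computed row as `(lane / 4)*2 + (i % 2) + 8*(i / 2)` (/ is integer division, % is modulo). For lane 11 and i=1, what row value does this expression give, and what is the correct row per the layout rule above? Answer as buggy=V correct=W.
buggy=5 correct=7

`(lane / 4)*2 + (i % 2) + 8*(i / 2)`[11,1]⇒5
lane 11⇒11/4=2, 11 mod 4=3
i=1  r:2·3+1⇒7  c:2
row: 5 vs 7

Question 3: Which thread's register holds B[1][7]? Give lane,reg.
28,1

c=7→G=7  r=1→T=0,p=1
L=7*4+0=28  i=1=1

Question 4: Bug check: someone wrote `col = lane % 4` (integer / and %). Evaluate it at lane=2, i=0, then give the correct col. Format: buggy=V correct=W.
`lane % 4`[2,0]=>2
2: grp=0,tig=2
[0] (2*2+0,0) = (4,0)
col: 2 vs 0

buggy=2 correct=0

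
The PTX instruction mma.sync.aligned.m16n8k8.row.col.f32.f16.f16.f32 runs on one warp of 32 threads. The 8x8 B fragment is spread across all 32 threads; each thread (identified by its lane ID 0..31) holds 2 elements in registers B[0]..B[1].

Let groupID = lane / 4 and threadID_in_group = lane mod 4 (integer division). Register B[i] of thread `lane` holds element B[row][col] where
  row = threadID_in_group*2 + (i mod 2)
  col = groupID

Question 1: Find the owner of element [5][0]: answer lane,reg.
2,1

c=0->g=0  r=5->t=2,b0=1
L=0*4+2=2  i=1=1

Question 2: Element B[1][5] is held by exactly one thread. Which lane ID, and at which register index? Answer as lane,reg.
20,1

c=5->g=5  r=1->t=0,b0=1
L=5*4+0=20  i=1=1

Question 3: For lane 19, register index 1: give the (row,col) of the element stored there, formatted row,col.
19: gid=4,tid=3
[1] (3*2+1,4) = (7,4)

7,4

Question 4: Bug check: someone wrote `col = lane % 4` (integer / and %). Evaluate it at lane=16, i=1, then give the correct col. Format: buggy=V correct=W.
buggy=0 correct=4

`lane % 4`[16,1]->0
lane 16->16/4=4, 16 mod 4=0
i=1  r:2·0+1->1  c:4
col: 0 vs 4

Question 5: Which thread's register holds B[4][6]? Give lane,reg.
26,0

c=6⇒gr=6  r=4⇒th=2,odd=0
L=6*4+2=26  i=0=0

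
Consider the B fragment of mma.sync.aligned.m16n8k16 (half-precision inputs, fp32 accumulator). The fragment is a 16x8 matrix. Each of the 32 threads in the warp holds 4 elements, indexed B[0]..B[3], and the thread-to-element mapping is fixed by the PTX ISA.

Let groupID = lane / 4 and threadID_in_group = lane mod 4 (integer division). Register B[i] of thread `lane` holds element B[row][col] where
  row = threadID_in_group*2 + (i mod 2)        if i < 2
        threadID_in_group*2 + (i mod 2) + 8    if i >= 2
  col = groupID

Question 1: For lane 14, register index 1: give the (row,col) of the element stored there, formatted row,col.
lane 14→14/4=3, 14 mod 4=2
i=1  r:2·2+1+0→5  c:3

5,3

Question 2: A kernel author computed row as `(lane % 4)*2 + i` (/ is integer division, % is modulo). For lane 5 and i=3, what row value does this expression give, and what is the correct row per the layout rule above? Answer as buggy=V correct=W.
`(lane % 4)*2 + i`[5,3]->5
lane 5: g=1 (5/4), t=1 (5%4)
i=3: r=1*2+1+8=11, c=g=1
row: 5 vs 11

buggy=5 correct=11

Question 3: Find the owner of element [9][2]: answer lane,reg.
8,3

c=2->g=2  r=9->rb=1,t=0,b0=1
L=2*4+0=8  i=1*2+1=3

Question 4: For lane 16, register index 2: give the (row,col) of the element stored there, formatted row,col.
8,4

16: G=4,T=0
[2] (0*2+0+8,4) = (8,4)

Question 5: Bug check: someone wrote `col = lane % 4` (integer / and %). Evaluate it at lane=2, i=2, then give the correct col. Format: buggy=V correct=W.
`lane % 4`[2,2]⇒2
2: gr=0,th=2
[2] (2*2+0+8,0) = (12,0)
col: 2 vs 0

buggy=2 correct=0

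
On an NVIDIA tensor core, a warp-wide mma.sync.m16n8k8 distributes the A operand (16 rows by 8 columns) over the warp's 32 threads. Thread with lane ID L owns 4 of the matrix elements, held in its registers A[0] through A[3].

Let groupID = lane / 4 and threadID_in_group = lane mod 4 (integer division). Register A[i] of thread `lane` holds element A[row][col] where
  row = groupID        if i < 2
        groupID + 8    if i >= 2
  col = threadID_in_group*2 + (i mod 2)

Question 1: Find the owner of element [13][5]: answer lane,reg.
r=13→G=5,rhi=1  c=5→T=2,p=1
L=5*4+2=22  i=1*2+1=3

22,3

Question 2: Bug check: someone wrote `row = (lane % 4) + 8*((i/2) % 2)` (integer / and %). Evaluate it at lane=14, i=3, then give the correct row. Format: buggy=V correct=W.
buggy=10 correct=11

`(lane % 4) + 8*((i/2) % 2)`[14,3]⇒10
lane 14⇒14/4=3, 14 mod 4=2
i=3  r:3+8⇒11  c:2·2+1⇒5
row: 10 vs 11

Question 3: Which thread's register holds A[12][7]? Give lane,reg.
19,3

r=12⇒gr=4,Rb=1  c=7⇒th=3,odd=1
L=4*4+3=19  i=1*2+1=3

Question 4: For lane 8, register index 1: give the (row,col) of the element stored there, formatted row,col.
2,1

8: gid=2,tid=0
[1] (2+0,0*2+1) = (2,1)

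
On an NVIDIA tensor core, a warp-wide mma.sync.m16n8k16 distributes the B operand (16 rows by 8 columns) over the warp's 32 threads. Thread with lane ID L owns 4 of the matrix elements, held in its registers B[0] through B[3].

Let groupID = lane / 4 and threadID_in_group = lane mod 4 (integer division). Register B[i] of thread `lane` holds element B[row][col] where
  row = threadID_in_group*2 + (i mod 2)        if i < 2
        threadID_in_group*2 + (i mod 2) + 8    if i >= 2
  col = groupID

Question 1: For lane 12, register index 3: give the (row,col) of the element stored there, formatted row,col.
9,3

lane 12: g=3 (12/4), t=0 (12%4)
i=3: r=0*2+1+8=9, c=g=3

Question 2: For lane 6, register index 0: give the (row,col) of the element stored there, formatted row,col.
lane 6=>6/4=1, 6 mod 4=2
i=0  r:2·2+0+0=>4  c:1

4,1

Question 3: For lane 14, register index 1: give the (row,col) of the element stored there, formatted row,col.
L=14⇒gr=14>>2=3, th=14&3=2
[1]⇒row 2·2+1+0=5  col gr=3

5,3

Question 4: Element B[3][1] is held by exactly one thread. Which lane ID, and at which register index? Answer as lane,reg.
c=1⇒gr=1  r=3⇒Rb=0,th=1,odd=1
L=1*4+1=5  i=0*2+1=1

5,1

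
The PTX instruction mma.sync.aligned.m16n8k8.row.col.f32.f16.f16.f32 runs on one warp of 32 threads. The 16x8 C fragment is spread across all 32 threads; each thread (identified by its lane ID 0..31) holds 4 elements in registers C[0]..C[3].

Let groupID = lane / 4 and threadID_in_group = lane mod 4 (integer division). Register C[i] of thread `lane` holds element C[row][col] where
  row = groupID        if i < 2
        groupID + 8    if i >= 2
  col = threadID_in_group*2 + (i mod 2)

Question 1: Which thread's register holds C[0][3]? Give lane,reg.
1,1

r:0=>grp=0,rB=0  c:3=>tig=1,lo=1
L=0*4+1=1  i=0*2+1=1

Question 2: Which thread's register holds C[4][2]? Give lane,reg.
17,0

r: 4->gid=4,r8=0  c: 2->tid=1,i&1=0
L=4*4+1=17  i=0*2+0=0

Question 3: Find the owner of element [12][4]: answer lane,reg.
18,2

r: 12->gid=4,r8=1  c: 4->tid=2,i&1=0
L=4*4+2=18  i=1*2+0=2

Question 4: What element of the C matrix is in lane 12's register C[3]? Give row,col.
12: G=3,T=0
[3] (3+8,0*2+1) = (11,1)

11,1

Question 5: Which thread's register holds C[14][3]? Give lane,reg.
r: 14->gid=6,r8=1  c: 3->tid=1,i&1=1
L=6*4+1=25  i=1*2+1=3

25,3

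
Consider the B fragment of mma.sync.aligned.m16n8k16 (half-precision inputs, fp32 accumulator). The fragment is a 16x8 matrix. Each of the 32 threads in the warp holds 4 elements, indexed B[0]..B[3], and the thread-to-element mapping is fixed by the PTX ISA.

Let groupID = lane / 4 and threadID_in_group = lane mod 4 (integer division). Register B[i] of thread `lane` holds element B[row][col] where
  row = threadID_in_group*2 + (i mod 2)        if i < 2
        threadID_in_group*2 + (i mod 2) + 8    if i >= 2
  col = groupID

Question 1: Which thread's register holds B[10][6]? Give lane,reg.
25,2

c=6->g=6  r=10->rb=1,t=1,b0=0
L=6*4+1=25  i=1*2+0=2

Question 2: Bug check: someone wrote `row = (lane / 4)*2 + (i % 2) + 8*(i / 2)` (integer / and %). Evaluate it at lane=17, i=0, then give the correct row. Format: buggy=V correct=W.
buggy=8 correct=2

`(lane / 4)*2 + (i % 2) + 8*(i / 2)`[17,0]->8
lane 17: g=4 (17/4), t=1 (17%4)
i=0: r=1*2+0+0=2, c=g=4
row: 8 vs 2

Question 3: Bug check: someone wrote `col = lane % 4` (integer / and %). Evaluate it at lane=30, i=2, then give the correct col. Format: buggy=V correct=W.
`lane % 4`[30,2]->2
lane 30->30/4=7, 30 mod 4=2
i=2  r:2·2+0+8->12  c:7
col: 2 vs 7

buggy=2 correct=7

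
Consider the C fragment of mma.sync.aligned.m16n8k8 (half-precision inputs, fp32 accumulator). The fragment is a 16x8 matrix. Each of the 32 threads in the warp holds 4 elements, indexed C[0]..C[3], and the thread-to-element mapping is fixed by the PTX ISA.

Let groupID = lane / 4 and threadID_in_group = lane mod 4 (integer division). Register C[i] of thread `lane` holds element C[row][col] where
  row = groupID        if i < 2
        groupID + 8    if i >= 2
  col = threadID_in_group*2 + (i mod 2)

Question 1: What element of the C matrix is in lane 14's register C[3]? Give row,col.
14: gr=3,th=2
[3] (3+8,2*2+1) = (11,5)

11,5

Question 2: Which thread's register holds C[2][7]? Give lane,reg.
11,1

r=2⇒gr=2,Rb=0  c=7⇒th=3,odd=1
L=2*4+3=11  i=0*2+1=1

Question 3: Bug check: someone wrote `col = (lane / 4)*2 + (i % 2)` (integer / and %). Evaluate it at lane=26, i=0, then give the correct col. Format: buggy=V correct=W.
`(lane / 4)*2 + (i % 2)`[26,0]→12
lane 26: G=6 (26/4), T=2 (26%4)
i=0: r=6+0=6, c=2*2+0=4
col: 12 vs 4

buggy=12 correct=4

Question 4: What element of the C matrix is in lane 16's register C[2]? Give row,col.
12,0

16: gid=4,tid=0
[2] (4+8,0*2+0) = (12,0)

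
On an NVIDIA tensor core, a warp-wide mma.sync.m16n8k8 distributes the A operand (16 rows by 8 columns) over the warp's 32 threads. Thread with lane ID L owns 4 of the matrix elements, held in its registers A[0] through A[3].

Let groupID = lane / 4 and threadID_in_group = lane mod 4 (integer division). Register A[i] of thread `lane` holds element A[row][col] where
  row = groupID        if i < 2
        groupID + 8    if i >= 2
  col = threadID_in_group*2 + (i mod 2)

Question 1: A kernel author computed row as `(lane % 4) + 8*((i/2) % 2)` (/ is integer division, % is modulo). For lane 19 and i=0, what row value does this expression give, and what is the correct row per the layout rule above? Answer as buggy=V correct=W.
`(lane % 4) + 8*((i/2) % 2)`[19,0]->3
L=19->g=19>>2=4, t=19&3=3
[0]->row 4+0=4  col 3·2+0=6
row: 3 vs 4

buggy=3 correct=4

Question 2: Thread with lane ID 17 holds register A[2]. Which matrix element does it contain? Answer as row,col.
lane 17: gr=4 (17/4), th=1 (17%4)
i=2: r=4+8=12, c=1*2+0=2

12,2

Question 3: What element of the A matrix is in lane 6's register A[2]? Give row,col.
L=6⇒gr=6>>2=1, th=6&3=2
[2]⇒row 1+8=9  col 2·2+0=4

9,4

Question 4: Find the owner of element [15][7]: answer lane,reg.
r=15->g=7,rb=1  c=7->t=3,b0=1
L=7*4+3=31  i=1*2+1=3

31,3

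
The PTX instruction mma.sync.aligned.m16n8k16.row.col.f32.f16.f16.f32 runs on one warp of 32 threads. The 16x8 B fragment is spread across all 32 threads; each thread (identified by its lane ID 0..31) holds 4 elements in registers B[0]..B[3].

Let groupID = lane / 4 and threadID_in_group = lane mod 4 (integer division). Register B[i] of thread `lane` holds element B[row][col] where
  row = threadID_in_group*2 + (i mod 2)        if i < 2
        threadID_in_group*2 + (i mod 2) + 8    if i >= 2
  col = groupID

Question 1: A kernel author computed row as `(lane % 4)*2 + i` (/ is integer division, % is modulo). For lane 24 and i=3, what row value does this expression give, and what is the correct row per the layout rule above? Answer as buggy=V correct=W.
`(lane % 4)*2 + i`[24,3]->3
L=24->gid=24>>2=6, tid=24&3=0
[3]->row 0·2+1+8=9  col gid=6
row: 3 vs 9

buggy=3 correct=9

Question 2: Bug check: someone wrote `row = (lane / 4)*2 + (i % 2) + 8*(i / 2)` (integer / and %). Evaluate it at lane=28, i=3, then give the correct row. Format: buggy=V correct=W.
`(lane / 4)*2 + (i % 2) + 8*(i / 2)`[28,3]->23
28: gid=7,tid=0
[3] (0*2+1+8,7) = (9,7)
row: 23 vs 9

buggy=23 correct=9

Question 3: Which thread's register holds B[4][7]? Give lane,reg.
30,0

c: 7->gid=7  r: 4->r8=0,tid=2,i&1=0
L=7*4+2=30  i=0*2+0=0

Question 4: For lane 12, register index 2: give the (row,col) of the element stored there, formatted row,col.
8,3

lane 12: gr=3 (12/4), th=0 (12%4)
i=2: r=0*2+0+8=8, c=gr=3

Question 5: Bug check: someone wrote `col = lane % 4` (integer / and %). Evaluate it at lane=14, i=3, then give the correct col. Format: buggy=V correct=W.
buggy=2 correct=3

`lane % 4`[14,3]=>2
lane 14=>14/4=3, 14 mod 4=2
i=3  r:2·2+1+8=>13  c:3
col: 2 vs 3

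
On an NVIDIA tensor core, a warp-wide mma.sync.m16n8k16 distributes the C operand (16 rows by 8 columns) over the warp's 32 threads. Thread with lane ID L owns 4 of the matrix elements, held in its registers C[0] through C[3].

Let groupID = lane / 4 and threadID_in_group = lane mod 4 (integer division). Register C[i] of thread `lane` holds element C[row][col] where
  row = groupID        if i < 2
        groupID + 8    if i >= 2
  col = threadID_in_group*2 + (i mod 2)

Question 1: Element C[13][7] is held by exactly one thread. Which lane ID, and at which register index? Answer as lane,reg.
r=13->g=5,rb=1  c=7->t=3,b0=1
L=5*4+3=23  i=1*2+1=3

23,3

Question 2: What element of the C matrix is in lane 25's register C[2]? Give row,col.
L=25->g=25>>2=6, t=25&3=1
[2]->row 6+8=14  col 1·2+0=2

14,2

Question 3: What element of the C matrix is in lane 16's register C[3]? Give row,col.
12,1

lane 16: gr=4 (16/4), th=0 (16%4)
i=3: r=4+8=12, c=0*2+1=1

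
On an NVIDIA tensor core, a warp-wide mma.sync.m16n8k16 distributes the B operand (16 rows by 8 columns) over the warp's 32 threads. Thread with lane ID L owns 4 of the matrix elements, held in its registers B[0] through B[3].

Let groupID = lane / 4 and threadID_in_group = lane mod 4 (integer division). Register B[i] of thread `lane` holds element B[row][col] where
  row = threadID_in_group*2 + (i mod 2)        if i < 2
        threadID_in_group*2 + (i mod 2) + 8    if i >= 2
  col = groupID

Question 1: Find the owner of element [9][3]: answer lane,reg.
12,3

c: 3->gid=3  r: 9->r8=1,tid=0,i&1=1
L=3*4+0=12  i=1*2+1=3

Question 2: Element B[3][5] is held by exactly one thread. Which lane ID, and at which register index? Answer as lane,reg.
c=5⇒gr=5  r=3⇒Rb=0,th=1,odd=1
L=5*4+1=21  i=0*2+1=1

21,1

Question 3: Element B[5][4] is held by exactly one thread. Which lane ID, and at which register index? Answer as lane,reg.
c=4⇒gr=4  r=5⇒Rb=0,th=2,odd=1
L=4*4+2=18  i=0*2+1=1

18,1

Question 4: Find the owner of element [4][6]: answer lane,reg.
26,0

c=6⇒gr=6  r=4⇒Rb=0,th=2,odd=0
L=6*4+2=26  i=0*2+0=0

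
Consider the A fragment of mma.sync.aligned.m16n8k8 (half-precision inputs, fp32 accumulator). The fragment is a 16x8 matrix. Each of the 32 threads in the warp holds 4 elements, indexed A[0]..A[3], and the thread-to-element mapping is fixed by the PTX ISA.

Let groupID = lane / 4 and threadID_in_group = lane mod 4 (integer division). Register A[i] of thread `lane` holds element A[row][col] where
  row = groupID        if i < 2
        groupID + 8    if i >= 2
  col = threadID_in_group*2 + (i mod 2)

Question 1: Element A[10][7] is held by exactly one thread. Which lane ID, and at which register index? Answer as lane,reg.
11,3

r: 10->gid=2,r8=1  c: 7->tid=3,i&1=1
L=2*4+3=11  i=1*2+1=3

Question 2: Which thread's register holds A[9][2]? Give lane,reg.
5,2

r: 9->gid=1,r8=1  c: 2->tid=1,i&1=0
L=1*4+1=5  i=1*2+0=2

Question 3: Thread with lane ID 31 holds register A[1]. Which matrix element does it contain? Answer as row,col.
31: gid=7,tid=3
[1] (7+0,3*2+1) = (7,7)

7,7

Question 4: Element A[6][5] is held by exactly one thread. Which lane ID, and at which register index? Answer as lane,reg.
r=6→G=6,rhi=0  c=5→T=2,p=1
L=6*4+2=26  i=0*2+1=1

26,1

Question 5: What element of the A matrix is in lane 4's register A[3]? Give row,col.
L=4→G=4>>2=1, T=4&3=0
[3]→row 1+8=9  col 0·2+1=1

9,1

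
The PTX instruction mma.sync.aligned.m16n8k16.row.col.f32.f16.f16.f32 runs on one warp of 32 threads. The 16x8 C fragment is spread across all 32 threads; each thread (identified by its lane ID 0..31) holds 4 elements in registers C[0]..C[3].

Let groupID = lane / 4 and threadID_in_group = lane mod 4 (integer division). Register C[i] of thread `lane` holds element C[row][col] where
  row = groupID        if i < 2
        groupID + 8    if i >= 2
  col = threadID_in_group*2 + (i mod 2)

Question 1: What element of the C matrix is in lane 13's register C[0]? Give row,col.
3,2

lane 13: gr=3 (13/4), th=1 (13%4)
i=0: r=3+0=3, c=1*2+0=2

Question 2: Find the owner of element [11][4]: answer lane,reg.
14,2

r=11→G=3,rhi=1  c=4→T=2,p=0
L=3*4+2=14  i=1*2+0=2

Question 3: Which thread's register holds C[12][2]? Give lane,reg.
17,2

r=12⇒gr=4,Rb=1  c=2⇒th=1,odd=0
L=4*4+1=17  i=1*2+0=2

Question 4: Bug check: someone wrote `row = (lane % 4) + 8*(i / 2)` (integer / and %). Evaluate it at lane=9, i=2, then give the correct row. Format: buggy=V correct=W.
buggy=9 correct=10

`(lane % 4) + 8*(i / 2)`[9,2]→9
lane 9: G=2 (9/4), T=1 (9%4)
i=2: r=2+8=10, c=1*2+0=2
row: 9 vs 10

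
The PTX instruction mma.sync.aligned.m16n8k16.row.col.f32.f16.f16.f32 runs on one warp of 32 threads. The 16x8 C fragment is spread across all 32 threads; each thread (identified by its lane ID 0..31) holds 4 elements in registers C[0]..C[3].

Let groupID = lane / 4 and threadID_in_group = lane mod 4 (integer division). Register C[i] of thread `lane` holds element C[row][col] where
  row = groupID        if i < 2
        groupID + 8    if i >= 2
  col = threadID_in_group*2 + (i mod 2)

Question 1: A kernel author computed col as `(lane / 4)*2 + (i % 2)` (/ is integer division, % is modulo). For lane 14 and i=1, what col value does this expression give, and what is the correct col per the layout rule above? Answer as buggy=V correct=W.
`(lane / 4)*2 + (i % 2)`[14,1]⇒7
14: gr=3,th=2
[1] (3+0,2*2+1) = (3,5)
col: 7 vs 5

buggy=7 correct=5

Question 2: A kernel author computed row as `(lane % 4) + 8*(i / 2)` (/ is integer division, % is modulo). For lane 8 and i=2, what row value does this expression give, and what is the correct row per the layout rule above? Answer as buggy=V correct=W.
buggy=8 correct=10

`(lane % 4) + 8*(i / 2)`[8,2]=>8
L=8=>grp=8>>2=2, tig=8&3=0
[2]=>row 2+8=10  col 0·2+0=0
row: 8 vs 10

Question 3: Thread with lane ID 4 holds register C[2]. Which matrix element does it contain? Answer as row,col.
lane 4: g=1 (4/4), t=0 (4%4)
i=2: r=1+8=9, c=0*2+0=0

9,0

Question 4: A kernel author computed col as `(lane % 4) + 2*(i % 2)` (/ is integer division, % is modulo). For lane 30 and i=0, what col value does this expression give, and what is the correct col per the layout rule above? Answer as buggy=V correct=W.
buggy=2 correct=4

`(lane % 4) + 2*(i % 2)`[30,0]→2
L=30→G=30>>2=7, T=30&3=2
[0]→row 7+0=7  col 2·2+0=4
col: 2 vs 4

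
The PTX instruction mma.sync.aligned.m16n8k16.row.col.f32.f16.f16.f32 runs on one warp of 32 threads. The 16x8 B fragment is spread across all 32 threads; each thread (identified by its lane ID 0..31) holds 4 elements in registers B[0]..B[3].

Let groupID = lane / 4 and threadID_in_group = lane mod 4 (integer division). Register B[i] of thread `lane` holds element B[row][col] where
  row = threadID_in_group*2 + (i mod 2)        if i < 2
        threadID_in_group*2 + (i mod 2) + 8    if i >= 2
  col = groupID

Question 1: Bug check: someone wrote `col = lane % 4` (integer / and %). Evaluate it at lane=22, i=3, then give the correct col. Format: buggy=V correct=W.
buggy=2 correct=5

`lane % 4`[22,3]->2
L=22->gid=22>>2=5, tid=22&3=2
[3]->row 2·2+1+8=13  col gid=5
col: 2 vs 5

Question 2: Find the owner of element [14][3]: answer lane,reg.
15,2

c=3→G=3  r=14→rhi=1,T=3,p=0
L=3*4+3=15  i=1*2+0=2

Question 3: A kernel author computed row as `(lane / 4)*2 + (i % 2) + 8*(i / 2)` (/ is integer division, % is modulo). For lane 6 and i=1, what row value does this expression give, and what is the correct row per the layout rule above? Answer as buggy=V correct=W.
buggy=3 correct=5

`(lane / 4)*2 + (i % 2) + 8*(i / 2)`[6,1]->3
6: gid=1,tid=2
[1] (2*2+1+0,1) = (5,1)
row: 3 vs 5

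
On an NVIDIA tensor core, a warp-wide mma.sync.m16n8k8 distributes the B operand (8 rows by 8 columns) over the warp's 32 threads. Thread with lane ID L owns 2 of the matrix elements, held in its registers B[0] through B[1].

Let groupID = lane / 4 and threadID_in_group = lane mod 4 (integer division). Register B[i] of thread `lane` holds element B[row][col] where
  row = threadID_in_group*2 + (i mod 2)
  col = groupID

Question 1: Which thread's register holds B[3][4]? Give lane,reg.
c=4→G=4  r=3→T=1,p=1
L=4*4+1=17  i=1=1

17,1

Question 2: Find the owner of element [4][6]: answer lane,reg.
26,0

c=6⇒gr=6  r=4⇒th=2,odd=0
L=6*4+2=26  i=0=0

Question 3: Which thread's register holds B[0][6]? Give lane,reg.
24,0

c: 6->gid=6  r: 0->tid=0,i&1=0
L=6*4+0=24  i=0=0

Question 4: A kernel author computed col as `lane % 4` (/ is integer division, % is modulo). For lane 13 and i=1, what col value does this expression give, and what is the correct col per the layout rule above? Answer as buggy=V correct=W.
buggy=1 correct=3

`lane % 4`[13,1]->1
13: gid=3,tid=1
[1] (1*2+1,3) = (3,3)
col: 1 vs 3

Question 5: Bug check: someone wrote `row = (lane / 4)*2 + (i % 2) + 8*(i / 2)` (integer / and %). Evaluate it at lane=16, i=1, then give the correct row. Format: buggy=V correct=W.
`(lane / 4)*2 + (i % 2) + 8*(i / 2)`[16,1]⇒9
16: gr=4,th=0
[1] (0*2+1,4) = (1,4)
row: 9 vs 1

buggy=9 correct=1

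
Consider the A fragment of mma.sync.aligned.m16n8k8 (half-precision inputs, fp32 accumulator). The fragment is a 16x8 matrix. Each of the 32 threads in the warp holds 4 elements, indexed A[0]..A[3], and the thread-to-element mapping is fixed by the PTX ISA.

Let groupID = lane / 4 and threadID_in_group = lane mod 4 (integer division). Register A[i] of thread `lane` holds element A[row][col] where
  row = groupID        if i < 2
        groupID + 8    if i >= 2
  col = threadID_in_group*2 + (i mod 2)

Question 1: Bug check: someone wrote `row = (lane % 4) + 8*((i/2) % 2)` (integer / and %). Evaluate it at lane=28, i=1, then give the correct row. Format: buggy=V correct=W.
`(lane % 4) + 8*((i/2) % 2)`[28,1]=>0
lane 28=>28/4=7, 28 mod 4=0
i=1  r:7+0=>7  c:2·0+1=>1
row: 0 vs 7

buggy=0 correct=7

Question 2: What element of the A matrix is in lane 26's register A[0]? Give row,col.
lane 26⇒26/4=6, 26 mod 4=2
i=0  r:6+0⇒6  c:2·2+0⇒4

6,4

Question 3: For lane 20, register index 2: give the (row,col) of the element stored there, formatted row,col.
13,0

20: grp=5,tig=0
[2] (5+8,0*2+0) = (13,0)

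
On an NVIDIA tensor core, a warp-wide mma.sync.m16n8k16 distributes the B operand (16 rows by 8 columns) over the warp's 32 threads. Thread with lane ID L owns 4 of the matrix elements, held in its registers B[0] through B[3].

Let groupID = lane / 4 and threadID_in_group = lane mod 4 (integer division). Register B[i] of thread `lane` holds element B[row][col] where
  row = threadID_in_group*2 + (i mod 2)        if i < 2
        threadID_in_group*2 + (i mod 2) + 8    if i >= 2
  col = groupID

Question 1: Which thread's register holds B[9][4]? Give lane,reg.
16,3

c: 4->gid=4  r: 9->r8=1,tid=0,i&1=1
L=4*4+0=16  i=1*2+1=3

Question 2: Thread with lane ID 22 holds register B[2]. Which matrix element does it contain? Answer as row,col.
12,5

22: grp=5,tig=2
[2] (2*2+0+8,5) = (12,5)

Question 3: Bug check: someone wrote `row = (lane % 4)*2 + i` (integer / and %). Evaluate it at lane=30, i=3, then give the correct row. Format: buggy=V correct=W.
`(lane % 4)*2 + i`[30,3]->7
L=30->g=30>>2=7, t=30&3=2
[3]->row 2·2+1+8=13  col g=7
row: 7 vs 13

buggy=7 correct=13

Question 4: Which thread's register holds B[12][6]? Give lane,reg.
c: 6->gid=6  r: 12->r8=1,tid=2,i&1=0
L=6*4+2=26  i=1*2+0=2

26,2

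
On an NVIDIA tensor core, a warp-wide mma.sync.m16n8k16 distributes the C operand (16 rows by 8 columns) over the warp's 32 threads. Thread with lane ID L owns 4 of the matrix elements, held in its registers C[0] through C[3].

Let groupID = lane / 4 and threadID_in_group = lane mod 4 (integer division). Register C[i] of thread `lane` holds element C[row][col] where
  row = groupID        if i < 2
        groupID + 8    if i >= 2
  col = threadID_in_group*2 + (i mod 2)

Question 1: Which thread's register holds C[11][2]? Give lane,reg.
r=11→G=3,rhi=1  c=2→T=1,p=0
L=3*4+1=13  i=1*2+0=2

13,2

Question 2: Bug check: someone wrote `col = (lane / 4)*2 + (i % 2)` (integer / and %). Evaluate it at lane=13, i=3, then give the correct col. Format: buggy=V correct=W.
`(lane / 4)*2 + (i % 2)`[13,3]->7
13: gid=3,tid=1
[3] (3+8,1*2+1) = (11,3)
col: 7 vs 3

buggy=7 correct=3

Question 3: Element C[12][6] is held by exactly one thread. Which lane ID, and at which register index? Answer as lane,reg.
19,2

r=12⇒gr=4,Rb=1  c=6⇒th=3,odd=0
L=4*4+3=19  i=1*2+0=2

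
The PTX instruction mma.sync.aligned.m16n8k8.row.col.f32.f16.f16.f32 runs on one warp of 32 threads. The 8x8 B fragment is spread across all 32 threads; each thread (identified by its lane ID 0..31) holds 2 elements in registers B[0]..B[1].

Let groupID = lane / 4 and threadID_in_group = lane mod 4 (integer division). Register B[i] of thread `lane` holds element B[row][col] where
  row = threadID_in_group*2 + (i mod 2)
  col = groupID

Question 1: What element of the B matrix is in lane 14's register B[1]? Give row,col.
5,3

L=14->gid=14>>2=3, tid=14&3=2
[1]->row 2·2+1=5  col gid=3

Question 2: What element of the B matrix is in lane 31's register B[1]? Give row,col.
7,7

L=31⇒gr=31>>2=7, th=31&3=3
[1]⇒row 3·2+1=7  col gr=7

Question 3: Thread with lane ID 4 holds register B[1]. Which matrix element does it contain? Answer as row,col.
L=4->gid=4>>2=1, tid=4&3=0
[1]->row 0·2+1=1  col gid=1

1,1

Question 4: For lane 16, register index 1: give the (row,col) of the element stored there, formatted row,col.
16: gr=4,th=0
[1] (0*2+1,4) = (1,4)

1,4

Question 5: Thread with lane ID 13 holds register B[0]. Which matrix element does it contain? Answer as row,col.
2,3

lane 13⇒13/4=3, 13 mod 4=1
i=0  r:2·1+0⇒2  c:3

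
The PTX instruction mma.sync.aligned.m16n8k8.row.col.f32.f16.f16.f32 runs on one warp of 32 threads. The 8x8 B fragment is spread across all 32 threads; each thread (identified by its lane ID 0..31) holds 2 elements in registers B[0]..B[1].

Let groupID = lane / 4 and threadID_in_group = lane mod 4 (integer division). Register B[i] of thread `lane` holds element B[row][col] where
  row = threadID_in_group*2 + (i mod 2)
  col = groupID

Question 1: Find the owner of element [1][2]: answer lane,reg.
c: 2->gid=2  r: 1->tid=0,i&1=1
L=2*4+0=8  i=1=1

8,1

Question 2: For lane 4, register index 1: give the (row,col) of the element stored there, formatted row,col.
1,1

lane 4: g=1 (4/4), t=0 (4%4)
i=1: r=0*2+1=1, c=g=1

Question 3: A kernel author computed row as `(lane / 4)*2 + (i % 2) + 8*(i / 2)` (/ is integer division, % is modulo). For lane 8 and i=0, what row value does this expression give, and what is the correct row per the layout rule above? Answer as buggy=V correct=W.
`(lane / 4)*2 + (i % 2) + 8*(i / 2)`[8,0]⇒4
lane 8⇒8/4=2, 8 mod 4=0
i=0  r:2·0+0⇒0  c:2
row: 4 vs 0

buggy=4 correct=0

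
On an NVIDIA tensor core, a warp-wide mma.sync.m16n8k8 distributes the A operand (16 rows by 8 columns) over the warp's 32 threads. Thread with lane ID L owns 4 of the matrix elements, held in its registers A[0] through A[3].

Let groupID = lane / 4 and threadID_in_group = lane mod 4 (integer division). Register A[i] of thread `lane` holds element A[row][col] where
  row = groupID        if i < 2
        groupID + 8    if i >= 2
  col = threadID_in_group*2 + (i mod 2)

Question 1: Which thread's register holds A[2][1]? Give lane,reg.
8,1

r: 2->gid=2,r8=0  c: 1->tid=0,i&1=1
L=2*4+0=8  i=0*2+1=1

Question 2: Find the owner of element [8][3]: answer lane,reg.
1,3

r:8=>grp=0,rB=1  c:3=>tig=1,lo=1
L=0*4+1=1  i=1*2+1=3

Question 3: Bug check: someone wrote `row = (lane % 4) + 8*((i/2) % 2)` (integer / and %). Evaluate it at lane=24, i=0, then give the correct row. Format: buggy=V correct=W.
`(lane % 4) + 8*((i/2) % 2)`[24,0]→0
lane 24→24/4=6, 24 mod 4=0
i=0  r:6+0→6  c:2·0+0→0
row: 0 vs 6

buggy=0 correct=6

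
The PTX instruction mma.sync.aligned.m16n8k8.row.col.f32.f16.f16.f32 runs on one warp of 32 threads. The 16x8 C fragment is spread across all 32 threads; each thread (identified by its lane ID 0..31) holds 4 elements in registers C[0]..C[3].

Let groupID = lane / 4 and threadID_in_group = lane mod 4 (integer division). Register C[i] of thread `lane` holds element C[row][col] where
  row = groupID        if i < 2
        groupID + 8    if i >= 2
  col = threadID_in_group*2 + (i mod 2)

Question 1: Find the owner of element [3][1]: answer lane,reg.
12,1

r:3=>grp=3,rB=0  c:1=>tig=0,lo=1
L=3*4+0=12  i=0*2+1=1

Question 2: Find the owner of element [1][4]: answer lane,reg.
6,0

r=1⇒gr=1,Rb=0  c=4⇒th=2,odd=0
L=1*4+2=6  i=0*2+0=0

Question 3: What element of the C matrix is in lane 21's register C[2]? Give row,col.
13,2

lane 21: gr=5 (21/4), th=1 (21%4)
i=2: r=5+8=13, c=1*2+0=2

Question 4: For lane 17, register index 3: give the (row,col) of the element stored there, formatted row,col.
12,3

lane 17->17/4=4, 17 mod 4=1
i=3  r:4+8->12  c:2·1+1->3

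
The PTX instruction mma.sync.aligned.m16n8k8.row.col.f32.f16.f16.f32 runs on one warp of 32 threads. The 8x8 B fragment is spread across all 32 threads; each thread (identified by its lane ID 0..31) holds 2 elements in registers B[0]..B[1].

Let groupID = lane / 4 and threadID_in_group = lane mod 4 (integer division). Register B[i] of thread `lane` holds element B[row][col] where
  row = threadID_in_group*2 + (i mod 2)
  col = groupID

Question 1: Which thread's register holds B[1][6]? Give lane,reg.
c:6=>grp=6  r:1=>tig=0,lo=1
L=6*4+0=24  i=1=1

24,1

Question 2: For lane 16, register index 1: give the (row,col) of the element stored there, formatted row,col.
lane 16: gid=4 (16/4), tid=0 (16%4)
i=1: r=0*2+1=1, c=gid=4

1,4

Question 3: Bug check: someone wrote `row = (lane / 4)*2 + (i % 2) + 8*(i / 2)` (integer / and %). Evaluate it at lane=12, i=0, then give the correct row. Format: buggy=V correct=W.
`(lane / 4)*2 + (i % 2) + 8*(i / 2)`[12,0]=>6
12: grp=3,tig=0
[0] (0*2+0,3) = (0,3)
row: 6 vs 0

buggy=6 correct=0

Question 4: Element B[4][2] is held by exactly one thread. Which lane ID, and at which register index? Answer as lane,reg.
10,0

c=2→G=2  r=4→T=2,p=0
L=2*4+2=10  i=0=0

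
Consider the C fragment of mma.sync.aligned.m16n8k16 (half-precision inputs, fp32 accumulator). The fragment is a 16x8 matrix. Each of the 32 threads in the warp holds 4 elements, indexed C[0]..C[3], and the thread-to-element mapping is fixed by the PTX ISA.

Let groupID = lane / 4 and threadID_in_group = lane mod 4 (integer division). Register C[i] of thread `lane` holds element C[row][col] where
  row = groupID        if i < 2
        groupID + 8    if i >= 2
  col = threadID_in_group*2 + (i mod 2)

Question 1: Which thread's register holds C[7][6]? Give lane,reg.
r:7=>grp=7,rB=0  c:6=>tig=3,lo=0
L=7*4+3=31  i=0*2+0=0

31,0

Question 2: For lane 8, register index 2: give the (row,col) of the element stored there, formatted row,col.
10,0

L=8⇒gr=8>>2=2, th=8&3=0
[2]⇒row 2+8=10  col 0·2+0=0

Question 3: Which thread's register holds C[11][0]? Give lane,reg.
r:11=>grp=3,rB=1  c:0=>tig=0,lo=0
L=3*4+0=12  i=1*2+0=2

12,2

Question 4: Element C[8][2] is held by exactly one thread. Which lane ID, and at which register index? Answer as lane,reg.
r:8=>grp=0,rB=1  c:2=>tig=1,lo=0
L=0*4+1=1  i=1*2+0=2

1,2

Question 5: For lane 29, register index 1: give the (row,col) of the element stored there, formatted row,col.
7,3

lane 29→29/4=7, 29 mod 4=1
i=1  r:7+0→7  c:2·1+1→3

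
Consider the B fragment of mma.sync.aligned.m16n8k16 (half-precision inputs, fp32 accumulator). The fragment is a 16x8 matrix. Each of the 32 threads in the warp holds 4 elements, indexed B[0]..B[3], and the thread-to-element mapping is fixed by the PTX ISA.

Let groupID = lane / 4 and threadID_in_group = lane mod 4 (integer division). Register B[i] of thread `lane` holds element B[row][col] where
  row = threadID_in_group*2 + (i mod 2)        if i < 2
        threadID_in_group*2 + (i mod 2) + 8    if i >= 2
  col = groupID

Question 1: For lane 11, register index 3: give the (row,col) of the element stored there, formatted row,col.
15,2

lane 11->11/4=2, 11 mod 4=3
i=3  r:2·3+1+8->15  c:2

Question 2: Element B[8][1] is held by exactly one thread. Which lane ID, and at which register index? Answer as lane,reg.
c:1=>grp=1  r:8=>rB=1,tig=0,lo=0
L=1*4+0=4  i=1*2+0=2

4,2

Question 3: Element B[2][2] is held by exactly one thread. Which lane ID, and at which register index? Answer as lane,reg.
c=2->g=2  r=2->rb=0,t=1,b0=0
L=2*4+1=9  i=0*2+0=0

9,0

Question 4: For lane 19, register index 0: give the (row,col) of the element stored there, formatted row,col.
6,4

lane 19→19/4=4, 19 mod 4=3
i=0  r:2·3+0+0→6  c:4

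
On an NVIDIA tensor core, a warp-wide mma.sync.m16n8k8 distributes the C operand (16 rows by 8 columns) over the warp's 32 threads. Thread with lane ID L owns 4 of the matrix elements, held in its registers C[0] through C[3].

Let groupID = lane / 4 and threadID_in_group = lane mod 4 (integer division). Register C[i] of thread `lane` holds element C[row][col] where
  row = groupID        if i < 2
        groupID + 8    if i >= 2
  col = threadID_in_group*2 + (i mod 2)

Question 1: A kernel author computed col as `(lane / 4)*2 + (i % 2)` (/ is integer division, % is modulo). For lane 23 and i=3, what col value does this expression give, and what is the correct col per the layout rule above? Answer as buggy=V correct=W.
buggy=11 correct=7

`(lane / 4)*2 + (i % 2)`[23,3]=>11
23: grp=5,tig=3
[3] (5+8,3*2+1) = (13,7)
col: 11 vs 7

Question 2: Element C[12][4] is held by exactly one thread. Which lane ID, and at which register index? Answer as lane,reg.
r: 12->gid=4,r8=1  c: 4->tid=2,i&1=0
L=4*4+2=18  i=1*2+0=2

18,2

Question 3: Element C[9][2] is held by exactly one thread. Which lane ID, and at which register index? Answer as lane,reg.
5,2

r=9→G=1,rhi=1  c=2→T=1,p=0
L=1*4+1=5  i=1*2+0=2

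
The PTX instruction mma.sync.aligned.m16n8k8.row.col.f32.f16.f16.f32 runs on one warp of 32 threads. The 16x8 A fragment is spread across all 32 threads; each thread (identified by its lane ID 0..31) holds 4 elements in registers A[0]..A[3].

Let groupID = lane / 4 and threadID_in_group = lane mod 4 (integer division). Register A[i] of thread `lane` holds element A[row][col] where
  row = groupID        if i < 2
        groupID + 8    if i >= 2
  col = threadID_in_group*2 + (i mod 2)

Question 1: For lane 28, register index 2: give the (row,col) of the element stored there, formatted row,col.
lane 28: g=7 (28/4), t=0 (28%4)
i=2: r=7+8=15, c=0*2+0=0

15,0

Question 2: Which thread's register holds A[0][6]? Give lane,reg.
3,0

r=0⇒gr=0,Rb=0  c=6⇒th=3,odd=0
L=0*4+3=3  i=0*2+0=0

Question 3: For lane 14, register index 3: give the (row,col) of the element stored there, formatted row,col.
11,5

14: G=3,T=2
[3] (3+8,2*2+1) = (11,5)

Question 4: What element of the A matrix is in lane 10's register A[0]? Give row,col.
2,4

10: gid=2,tid=2
[0] (2+0,2*2+0) = (2,4)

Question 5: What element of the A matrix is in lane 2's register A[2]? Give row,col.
8,4

lane 2: grp=0 (2/4), tig=2 (2%4)
i=2: r=0+8=8, c=2*2+0=4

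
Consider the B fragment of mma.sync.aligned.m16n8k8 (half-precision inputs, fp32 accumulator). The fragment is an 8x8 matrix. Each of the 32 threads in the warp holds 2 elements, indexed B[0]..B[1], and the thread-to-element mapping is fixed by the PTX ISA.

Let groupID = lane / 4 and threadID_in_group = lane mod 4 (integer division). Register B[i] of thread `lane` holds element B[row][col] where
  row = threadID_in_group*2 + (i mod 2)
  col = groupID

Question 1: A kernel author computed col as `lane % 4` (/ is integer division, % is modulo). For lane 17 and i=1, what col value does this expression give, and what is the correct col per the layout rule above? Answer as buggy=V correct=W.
`lane % 4`[17,1]⇒1
17: gr=4,th=1
[1] (1*2+1,4) = (3,4)
col: 1 vs 4

buggy=1 correct=4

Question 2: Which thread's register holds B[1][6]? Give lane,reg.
24,1

c:6=>grp=6  r:1=>tig=0,lo=1
L=6*4+0=24  i=1=1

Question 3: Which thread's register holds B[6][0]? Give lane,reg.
3,0

c: 0->gid=0  r: 6->tid=3,i&1=0
L=0*4+3=3  i=0=0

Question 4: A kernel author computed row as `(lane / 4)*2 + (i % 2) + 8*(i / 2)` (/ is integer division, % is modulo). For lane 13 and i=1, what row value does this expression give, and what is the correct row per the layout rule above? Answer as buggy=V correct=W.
buggy=7 correct=3

`(lane / 4)*2 + (i % 2) + 8*(i / 2)`[13,1]=>7
13: grp=3,tig=1
[1] (1*2+1,3) = (3,3)
row: 7 vs 3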